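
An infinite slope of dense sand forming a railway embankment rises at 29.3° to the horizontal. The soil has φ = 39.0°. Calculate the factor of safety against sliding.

For a dry cohesionless infinite slope the factor of safety is FS = tanφ / tanβ.
FS = tan39.0° / tan29.3° = 0.8098 / 0.5612 = 1.443

FS = 1.44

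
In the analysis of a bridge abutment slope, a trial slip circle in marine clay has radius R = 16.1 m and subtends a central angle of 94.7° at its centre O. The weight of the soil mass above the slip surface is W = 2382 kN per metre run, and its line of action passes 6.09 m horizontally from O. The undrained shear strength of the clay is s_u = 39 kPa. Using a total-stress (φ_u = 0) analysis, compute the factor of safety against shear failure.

FS = 1.15

Taking moments about the centre O, the resisting moment is provided by the undrained shear strength acting along the arc:
Arc length L_a = R·θ = 16.1·(94.7°·π/180) = 16.1·1.6528 = 26.61 m
M_R = s_u·L_a·R = 39·26.61·16.1 = 16708.7 kN·m/m
M_D = W·d = 2382·6.09 = 14506.4 kN·m/m
FS = M_R / M_D = 16708.7 / 14506.4 = 1.152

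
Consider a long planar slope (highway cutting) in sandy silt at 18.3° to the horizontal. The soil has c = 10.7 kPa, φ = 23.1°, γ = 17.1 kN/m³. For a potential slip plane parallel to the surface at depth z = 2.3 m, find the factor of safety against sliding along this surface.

FS = 2.20

For an infinite slope with a slip plane parallel to the surface (no pore pressure): FS = [c + γz cos²β tanφ] / [γz sinβ cosβ].
γz = 17.1·2.3 = 39.33 kN/m²
Numerator = 10.7 + 39.33·cos²18.3°·tan23.1° = 10.7 + 39.33·0.9014·0.4265 = 25.822 kPa
Denominator = 39.33·sin18.3°·cos18.3° = 39.33·0.3140·0.9494 = 11.725 kPa
FS = 25.822 / 11.725 = 2.202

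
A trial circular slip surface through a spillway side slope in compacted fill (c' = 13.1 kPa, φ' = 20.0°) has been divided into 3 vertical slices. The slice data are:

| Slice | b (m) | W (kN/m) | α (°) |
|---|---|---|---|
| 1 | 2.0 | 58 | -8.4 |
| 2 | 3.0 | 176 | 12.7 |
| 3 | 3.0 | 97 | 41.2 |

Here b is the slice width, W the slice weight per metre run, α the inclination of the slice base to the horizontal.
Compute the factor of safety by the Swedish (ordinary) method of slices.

Ordinary method of slices: FS = Σ[c'·Δl_i + (W_i cosα_i)·tanφ'] / Σ W_i sinα_i, with Δl_i = b_i / cosα_i.
Slice 1: Δl = 2.0/cos(-8.4°) = 2.022 m; N'_1 = 58·cos(-8.4°) = 57.4; c'Δl = 26.48; W sinα = -8.5
Slice 2: Δl = 3.0/cos12.7° = 3.075 m; N'_2 = 176·cos12.7° = 171.7; c'Δl = 40.29; W sinα = 38.7
Slice 3: Δl = 3.0/cos41.2° = 3.987 m; N'_3 = 97·cos41.2° = 73.0; c'Δl = 52.23; W sinα = 63.9
Σc'Δl = 119.0 kN/m; ΣN' = 302.1 kN/m; ΣW sinα = 94.1 kN/m
Resisting = 119.0 + 302.1·tan20.0° = 119.0 + 109.9 = 228.9 kN/m
FS = 228.9 / 94.1 = 2.433

FS = 2.43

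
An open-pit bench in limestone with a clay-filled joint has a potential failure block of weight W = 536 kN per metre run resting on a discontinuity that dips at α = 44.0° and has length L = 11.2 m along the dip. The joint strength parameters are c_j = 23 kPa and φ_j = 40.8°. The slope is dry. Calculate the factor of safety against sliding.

Resolving the block weight along and normal to the plane and applying the Mohr–Coulomb strength on the joint:
N' = W cosα = 536·cos44.0° = 385.6 kN/m
Driving force T = W sinα = 536·sin44.0° = 372.3 kN/m
Resisting force R = c_j·L + N'·tanφ_j = 23·11.2 + 385.6·tan40.8° = 257.6 + 332.8 = 590.4 kN/m
FS = R / T = 590.4 / 372.3 = 1.586

FS = 1.59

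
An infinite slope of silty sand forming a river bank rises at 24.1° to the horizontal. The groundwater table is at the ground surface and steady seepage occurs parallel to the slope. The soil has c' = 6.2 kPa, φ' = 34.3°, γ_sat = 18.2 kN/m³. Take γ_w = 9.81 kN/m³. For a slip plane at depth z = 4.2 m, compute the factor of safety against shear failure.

FS = 0.92

With seepage parallel to the slope and the water table at the surface, the effective normal stress on the slip plane uses the buoyant unit weight γ' = γ_sat − γ_w while the driving shear stress uses γ_sat:
FS = [c' + γ' z cos²β tanφ'] / [γ_sat z sinβ cosβ]
γ' = 18.2 − 9.81 = 8.39 kN/m³
Numerator = 6.2 + 8.39·4.2·cos²24.1°·tan34.3° = 6.2 + 8.39·4.2·0.8333·0.6822 = 26.230 kPa
Denominator = 18.2·4.2·sin24.1°·cos24.1° = 18.2·4.2·0.4083·0.9128 = 28.492 kPa
FS = 26.230 / 28.492 = 0.921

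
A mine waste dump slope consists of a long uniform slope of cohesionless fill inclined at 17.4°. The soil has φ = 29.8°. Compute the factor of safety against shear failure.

FS = 1.83

For a dry cohesionless infinite slope the factor of safety is FS = tanφ / tanβ.
FS = tan29.8° / tan17.4° = 0.5727 / 0.3134 = 1.828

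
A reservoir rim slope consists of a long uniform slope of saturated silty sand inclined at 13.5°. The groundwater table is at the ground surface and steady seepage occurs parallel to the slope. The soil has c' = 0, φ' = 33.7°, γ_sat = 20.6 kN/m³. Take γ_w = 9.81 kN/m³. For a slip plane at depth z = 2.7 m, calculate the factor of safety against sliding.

FS = 1.46

With seepage parallel to the slope and the water table at the surface, the effective normal stress on the slip plane uses the buoyant unit weight γ' = γ_sat − γ_w while the driving shear stress uses γ_sat:
FS = [c' + γ' z cos²β tanφ'] / [γ_sat z sinβ cosβ]
(For c' = 0 this reduces to FS = (γ'/γ_sat)·tanφ'/tanβ.)
γ' = 20.6 − 9.81 = 10.79 kN/m³
Numerator = 0.0 + 10.79·2.7·cos²13.5°·tan33.7° = 0.0 + 10.79·2.7·0.9455·0.6669 = 18.370 kPa
Denominator = 20.6·2.7·sin13.5°·cos13.5° = 20.6·2.7·0.2334·0.9724 = 12.625 kPa
FS = 18.370 / 12.625 = 1.455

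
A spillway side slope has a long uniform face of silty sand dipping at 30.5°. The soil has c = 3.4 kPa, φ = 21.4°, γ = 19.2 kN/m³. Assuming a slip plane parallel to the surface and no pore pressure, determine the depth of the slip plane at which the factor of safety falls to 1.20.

Setting FS = 1.20 in FS = [c + γz cos²β tanφ] / [γz sinβ cosβ] and solving for z:
z = c / [γ cosβ (FS·sinβ − cosβ·tanφ)]
  = 3.4 / [19.2·cos30.5°·(1.20·sin30.5° − cos30.5°·tan21.4°)]
  = 3.4 / [19.2·0.8616·(1.20·0.5075 − 0.8616·0.3919)]
  = 3.4 / 4.4895 = 0.757 m

z = 0.76 m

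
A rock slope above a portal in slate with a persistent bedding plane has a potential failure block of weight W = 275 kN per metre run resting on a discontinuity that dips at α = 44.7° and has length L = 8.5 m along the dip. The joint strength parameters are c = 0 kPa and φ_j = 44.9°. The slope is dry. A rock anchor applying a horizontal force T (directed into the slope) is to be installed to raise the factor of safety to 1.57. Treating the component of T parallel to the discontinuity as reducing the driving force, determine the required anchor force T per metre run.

T = 60 kN/m

Resolving forces along and normal to the sliding plane, with the horizontal anchor force T adding T·sinα to the effective normal force and T·cosα acting up the plane against the driving force:
FS = [cL + (W cosα + T sinα) tanφ_j] / [W sinα − T cosα]
Without the anchor: N' = 195.5 kN/m, driving T_d = 193.4 kN/m, resisting R = 0·8.5 + 195.5·tan44.9° = 194.8 kN/m, FS = 1.01.
Setting FS = 1.57 and solving for T:
1.57·(193.4 − T cos44.7°) = 194.8 + T sin44.7°·tan44.9°
T·(sin44.7°·tan44.9° + 1.57·cos44.7°) = 1.57·193.4 − 194.8
T·(0.7034·0.9965 + 1.57·0.7108) = 303.7 − 194.8 = 108.9
T·1.8169 = 108.9
T = 59.9 kN/m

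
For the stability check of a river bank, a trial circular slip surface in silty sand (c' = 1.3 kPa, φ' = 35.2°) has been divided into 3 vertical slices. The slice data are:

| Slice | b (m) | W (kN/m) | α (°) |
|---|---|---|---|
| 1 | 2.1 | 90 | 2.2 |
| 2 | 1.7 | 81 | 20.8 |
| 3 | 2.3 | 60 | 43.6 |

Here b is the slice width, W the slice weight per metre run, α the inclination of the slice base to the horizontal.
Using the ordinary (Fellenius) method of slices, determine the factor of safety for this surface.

FS = 2.13

Ordinary method of slices: FS = Σ[c'·Δl_i + (W_i cosα_i)·tanφ'] / Σ W_i sinα_i, with Δl_i = b_i / cosα_i.
Slice 1: Δl = 2.1/cos2.2° = 2.102 m; N'_1 = 90·cos2.2° = 89.9; c'Δl = 2.73; W sinα = 3.5
Slice 2: Δl = 1.7/cos20.8° = 1.819 m; N'_2 = 81·cos20.8° = 75.7; c'Δl = 2.36; W sinα = 28.8
Slice 3: Δl = 2.3/cos43.6° = 3.176 m; N'_3 = 60·cos43.6° = 43.5; c'Δl = 4.13; W sinα = 41.4
Σc'Δl = 9.2 kN/m; ΣN' = 209.1 kN/m; ΣW sinα = 73.6 kN/m
Resisting = 9.2 + 209.1·tan35.2° = 9.2 + 147.5 = 156.7 kN/m
FS = 156.7 / 73.6 = 2.130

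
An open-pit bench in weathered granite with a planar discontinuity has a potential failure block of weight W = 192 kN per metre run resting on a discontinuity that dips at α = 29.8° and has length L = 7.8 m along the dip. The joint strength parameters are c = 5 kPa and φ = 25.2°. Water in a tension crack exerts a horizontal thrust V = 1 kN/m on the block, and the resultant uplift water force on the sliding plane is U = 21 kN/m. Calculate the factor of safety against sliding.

FS = 1.11

Resolving the block weight along and normal to the plane and applying the Mohr–Coulomb strength on the joint:
N' = W cosα − U − V sinα = 192·cos29.8° − 21 − 1·sin29.8° = 145.1 kN/m
Driving force T = W sinα + V cosα = 192·sin29.8° + 1·cos29.8° = 96.3 kN/m
Resisting force R = c·L + N'·tanφ = 5·7.8 + 145.1·tan25.2° = 39.0 + 68.3 = 107.3 kN/m
FS = R / T = 107.3 / 96.3 = 1.114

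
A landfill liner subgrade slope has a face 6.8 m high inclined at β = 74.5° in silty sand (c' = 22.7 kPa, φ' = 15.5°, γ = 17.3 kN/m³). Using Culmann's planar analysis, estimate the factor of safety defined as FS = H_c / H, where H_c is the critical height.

FS = 1.48

H_c = (4c'/γ) · sinβ cosφ' / [1 − cos(β − φ')]
    = (4·22.7/17.3) · sin74.5°·cos15.5° / [1 − cos59.0°]
    = 5.249 · 0.9286 / 0.4850 = 10.05 m
FS = H_c / H = 10.05 / 6.8 = 1.478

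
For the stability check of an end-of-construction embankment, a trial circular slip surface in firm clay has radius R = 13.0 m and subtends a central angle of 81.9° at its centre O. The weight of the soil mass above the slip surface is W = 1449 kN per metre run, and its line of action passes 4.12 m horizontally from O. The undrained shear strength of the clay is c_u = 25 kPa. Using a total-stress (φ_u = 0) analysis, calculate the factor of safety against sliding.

FS = 1.01

Taking moments about the centre O, the resisting moment is provided by the undrained shear strength acting along the arc:
Arc length L_a = R·θ = 13.0·(81.9°·π/180) = 13.0·1.4294 = 18.58 m
M_R = c_u·L_a·R = 25·18.58·13.0 = 6039.3 kN·m/m
M_D = W·d = 1449·4.12 = 5969.9 kN·m/m
FS = M_R / M_D = 6039.3 / 5969.9 = 1.012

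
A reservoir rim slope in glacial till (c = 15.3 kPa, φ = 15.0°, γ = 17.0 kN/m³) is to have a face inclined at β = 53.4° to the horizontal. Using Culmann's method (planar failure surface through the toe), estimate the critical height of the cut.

Culmann's analysis gives the critical failure plane at α_cr = (β + φ)/2 = (53.4 + 15.0)/2 = 34.2°, and the critical height
H_c = (4c/γ) · sinβ cosφ / [1 − cos(β − φ)]
    = (4·15.3/17.0) · sin53.4°·cos15.0° / [1 − cos(38.4°)]
    = 3.600 · 0.8028·0.9659 / [1 − 0.7837]
    = 3.600 · 0.7755 / 0.2163
    = 12.91 m

H_c = 12.91 m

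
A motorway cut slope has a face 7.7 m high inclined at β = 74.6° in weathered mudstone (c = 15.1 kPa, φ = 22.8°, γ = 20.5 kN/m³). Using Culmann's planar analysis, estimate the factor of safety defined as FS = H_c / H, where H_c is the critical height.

H_c = (4c/γ) · sinβ cosφ / [1 − cos(β − φ)]
    = (4·15.1/20.5) · sin74.6°·cos22.8° / [1 − cos51.8°]
    = 2.946 · 0.8888 / 0.3816 = 6.86 m
FS = H_c / H = 6.86 / 7.7 = 0.891

FS = 0.89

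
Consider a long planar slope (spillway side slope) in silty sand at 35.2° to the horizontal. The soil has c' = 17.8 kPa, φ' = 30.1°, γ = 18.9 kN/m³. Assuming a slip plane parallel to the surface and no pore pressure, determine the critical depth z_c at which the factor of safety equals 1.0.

Setting FS = 1.00 in FS = [c' + γz cos²β tanφ'] / [γz sinβ cosβ] and solving for z:
z = c' / [γ cosβ (FS·sinβ − cosβ·tanφ')]
  = 17.8 / [18.9·cos35.2°·(1.00·sin35.2° − cos35.2°·tan30.1°)]
  = 17.8 / [18.9·0.8171·(1.00·0.5764 − 0.8171·0.5797)]
  = 17.8 / 1.5869 = 11.217 m

z_c = 11.22 m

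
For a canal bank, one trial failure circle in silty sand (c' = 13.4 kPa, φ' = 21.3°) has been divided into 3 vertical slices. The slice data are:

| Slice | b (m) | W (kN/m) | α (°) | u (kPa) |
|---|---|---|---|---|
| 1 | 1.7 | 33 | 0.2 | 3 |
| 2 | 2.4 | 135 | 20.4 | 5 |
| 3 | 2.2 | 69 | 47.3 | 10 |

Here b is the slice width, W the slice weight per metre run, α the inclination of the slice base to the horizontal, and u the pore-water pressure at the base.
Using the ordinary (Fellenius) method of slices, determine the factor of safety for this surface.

Ordinary method of slices: FS = Σ[c'·Δl_i + (W_i cosα_i − u_i·Δl_i)·tanφ'] / Σ W_i sinα_i, with Δl_i = b_i / cosα_i.
Slice 1: Δl = 1.7/cos0.2° = 1.700 m; N'_1 = 33·cos0.2° − 3·1.700 = 27.9; c'Δl = 22.78; W sinα = 0.1
Slice 2: Δl = 2.4/cos20.4° = 2.561 m; N'_2 = 135·cos20.4° − 5·2.561 = 113.7; c'Δl = 34.31; W sinα = 47.1
Slice 3: Δl = 2.2/cos47.3° = 3.244 m; N'_3 = 69·cos47.3° − 10·3.244 = 14.4; c'Δl = 43.47; W sinα = 50.7
Σc'Δl = 100.6 kN/m; ΣN' = 156.0 kN/m; ΣW sinα = 97.9 kN/m
Resisting = 100.6 + 156.0·tan21.3° = 100.6 + 60.8 = 161.4 kN/m
FS = 161.4 / 97.9 = 1.649

FS = 1.65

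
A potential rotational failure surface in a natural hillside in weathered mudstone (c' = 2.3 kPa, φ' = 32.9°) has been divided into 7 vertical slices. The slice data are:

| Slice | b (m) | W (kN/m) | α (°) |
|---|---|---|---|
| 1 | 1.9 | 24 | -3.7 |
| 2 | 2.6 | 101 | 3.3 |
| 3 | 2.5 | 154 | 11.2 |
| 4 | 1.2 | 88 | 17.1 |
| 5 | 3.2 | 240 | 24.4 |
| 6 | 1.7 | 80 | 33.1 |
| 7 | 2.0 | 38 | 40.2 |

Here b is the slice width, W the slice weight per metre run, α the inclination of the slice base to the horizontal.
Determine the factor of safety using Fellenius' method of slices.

FS = 2.09

Ordinary method of slices: FS = Σ[c'·Δl_i + (W_i cosα_i)·tanφ'] / Σ W_i sinα_i, with Δl_i = b_i / cosα_i.
Slice 1: Δl = 1.9/cos(-3.7°) = 1.904 m; N'_1 = 24·cos(-3.7°) = 23.9; c'Δl = 4.38; W sinα = -1.5
Slice 2: Δl = 2.6/cos3.3° = 2.604 m; N'_2 = 101·cos3.3° = 100.8; c'Δl = 5.99; W sinα = 5.8
Slice 3: Δl = 2.5/cos11.2° = 2.549 m; N'_3 = 154·cos11.2° = 151.1; c'Δl = 5.86; W sinα = 29.9
Slice 4: Δl = 1.2/cos17.1° = 1.256 m; N'_4 = 88·cos17.1° = 84.1; c'Δl = 2.89; W sinα = 25.9
Slice 5: Δl = 3.2/cos24.4° = 3.514 m; N'_5 = 240·cos24.4° = 218.6; c'Δl = 8.08; W sinα = 99.1
Slice 6: Δl = 1.7/cos33.1° = 2.029 m; N'_6 = 80·cos33.1° = 67.0; c'Δl = 4.67; W sinα = 43.7
Slice 7: Δl = 2.0/cos40.2° = 2.619 m; N'_7 = 38·cos40.2° = 29.0; c'Δl = 6.02; W sinα = 24.5
Σc'Δl = 37.9 kN/m; ΣN' = 674.6 kN/m; ΣW sinα = 227.4 kN/m
Resisting = 37.9 + 674.6·tan32.9° = 37.9 + 436.4 = 474.3 kN/m
FS = 474.3 / 227.4 = 2.086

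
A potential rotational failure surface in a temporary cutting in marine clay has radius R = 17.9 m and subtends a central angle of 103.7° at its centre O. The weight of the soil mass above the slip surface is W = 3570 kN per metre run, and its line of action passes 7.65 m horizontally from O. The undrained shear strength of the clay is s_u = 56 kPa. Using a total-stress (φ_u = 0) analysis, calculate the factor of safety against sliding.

FS = 1.19

Taking moments about the centre O, the resisting moment is provided by the undrained shear strength acting along the arc:
Arc length L_a = R·θ = 17.9·(103.7°·π/180) = 17.9·1.8099 = 32.40 m
M_R = s_u·L_a·R = 56·32.40·17.9 = 32475.1 kN·m/m
M_D = W·d = 3570·7.65 = 27310.5 kN·m/m
FS = M_R / M_D = 32475.1 / 27310.5 = 1.189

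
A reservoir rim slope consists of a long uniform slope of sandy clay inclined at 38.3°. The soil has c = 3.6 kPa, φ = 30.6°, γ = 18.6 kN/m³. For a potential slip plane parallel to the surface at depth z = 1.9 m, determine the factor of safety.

For an infinite slope with a slip plane parallel to the surface (no pore pressure): FS = [c + γz cos²β tanφ] / [γz sinβ cosβ].
γz = 18.6·1.9 = 35.34 kN/m²
Numerator = 3.6 + 35.34·cos²38.3°·tan30.6° = 3.6 + 35.34·0.6159·0.5914 = 16.472 kPa
Denominator = 35.34·sin38.3°·cos38.3° = 35.34·0.6198·0.7848 = 17.189 kPa
FS = 16.472 / 17.189 = 0.958

FS = 0.96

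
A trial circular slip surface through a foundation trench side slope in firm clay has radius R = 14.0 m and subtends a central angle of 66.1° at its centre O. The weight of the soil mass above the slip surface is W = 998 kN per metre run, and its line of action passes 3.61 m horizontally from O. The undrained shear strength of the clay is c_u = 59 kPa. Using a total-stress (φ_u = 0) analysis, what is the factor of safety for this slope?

Taking moments about the centre O, the resisting moment is provided by the undrained shear strength acting along the arc:
Arc length L_a = R·θ = 14.0·(66.1°·π/180) = 14.0·1.1537 = 16.15 m
M_R = c_u·L_a·R = 59·16.15·14.0 = 13341.0 kN·m/m
M_D = W·d = 998·3.61 = 3602.8 kN·m/m
FS = M_R / M_D = 13341.0 / 3602.8 = 3.703

FS = 3.70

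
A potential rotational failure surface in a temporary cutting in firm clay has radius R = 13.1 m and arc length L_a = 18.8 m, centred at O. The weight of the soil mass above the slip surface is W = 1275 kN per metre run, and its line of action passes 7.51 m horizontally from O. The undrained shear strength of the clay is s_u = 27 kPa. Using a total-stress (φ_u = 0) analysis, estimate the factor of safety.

FS = 0.69

Taking moments about the centre O, the resisting moment is provided by the undrained shear strength acting along the arc:
M_R = s_u·L_a·R = 27·18.80·13.1 = 6649.6 kN·m/m
M_D = W·d = 1275·7.51 = 9575.2 kN·m/m
FS = M_R / M_D = 6649.6 / 9575.2 = 0.694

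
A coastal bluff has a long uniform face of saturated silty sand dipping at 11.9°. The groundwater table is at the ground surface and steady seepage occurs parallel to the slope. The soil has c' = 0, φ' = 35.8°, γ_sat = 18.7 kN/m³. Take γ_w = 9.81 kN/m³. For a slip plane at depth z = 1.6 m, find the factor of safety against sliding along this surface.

FS = 1.63

With seepage parallel to the slope and the water table at the surface, the effective normal stress on the slip plane uses the buoyant unit weight γ' = γ_sat − γ_w while the driving shear stress uses γ_sat:
FS = [c' + γ' z cos²β tanφ'] / [γ_sat z sinβ cosβ]
(For c' = 0 this reduces to FS = (γ'/γ_sat)·tanφ'/tanβ.)
γ' = 18.7 − 9.81 = 8.89 kN/m³
Numerator = 0.0 + 8.89·1.6·cos²11.9°·tan35.8° = 0.0 + 8.89·1.6·0.9575·0.7212 = 9.822 kPa
Denominator = 18.7·1.6·sin11.9°·cos11.9° = 18.7·1.6·0.2062·0.9785 = 6.037 kPa
FS = 9.822 / 6.037 = 1.627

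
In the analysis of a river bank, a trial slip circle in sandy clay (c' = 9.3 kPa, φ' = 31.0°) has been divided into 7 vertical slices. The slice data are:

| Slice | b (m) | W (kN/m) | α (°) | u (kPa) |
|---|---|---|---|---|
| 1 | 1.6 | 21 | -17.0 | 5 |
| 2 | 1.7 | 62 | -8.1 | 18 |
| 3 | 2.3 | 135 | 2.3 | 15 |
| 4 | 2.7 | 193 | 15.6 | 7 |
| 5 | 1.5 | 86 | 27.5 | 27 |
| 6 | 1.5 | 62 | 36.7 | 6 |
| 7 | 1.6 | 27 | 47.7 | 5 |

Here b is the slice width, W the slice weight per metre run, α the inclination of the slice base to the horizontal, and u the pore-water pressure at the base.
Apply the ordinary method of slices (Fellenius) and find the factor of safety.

Ordinary method of slices: FS = Σ[c'·Δl_i + (W_i cosα_i − u_i·Δl_i)·tanφ'] / Σ W_i sinα_i, with Δl_i = b_i / cosα_i.
Slice 1: Δl = 1.6/cos(-17.0°) = 1.673 m; N'_1 = 21·cos(-17.0°) − 5·1.673 = 11.7; c'Δl = 15.56; W sinα = -6.1
Slice 2: Δl = 1.7/cos(-8.1°) = 1.717 m; N'_2 = 62·cos(-8.1°) − 18·1.717 = 30.5; c'Δl = 15.97; W sinα = -8.7
Slice 3: Δl = 2.3/cos2.3° = 2.302 m; N'_3 = 135·cos2.3° − 15·2.302 = 100.4; c'Δl = 21.41; W sinα = 5.4
Slice 4: Δl = 2.7/cos15.6° = 2.803 m; N'_4 = 193·cos15.6° − 7·2.803 = 166.3; c'Δl = 26.07; W sinα = 51.9
Slice 5: Δl = 1.5/cos27.5° = 1.691 m; N'_5 = 86·cos27.5° − 27·1.691 = 30.6; c'Δl = 15.73; W sinα = 39.7
Slice 6: Δl = 1.5/cos36.7° = 1.871 m; N'_6 = 62·cos36.7° − 6·1.871 = 38.5; c'Δl = 17.40; W sinα = 37.1
Slice 7: Δl = 1.6/cos47.7° = 2.377 m; N'_7 = 27·cos47.7° − 5·2.377 = 6.3; c'Δl = 22.11; W sinα = 20.0
Σc'Δl = 134.2 kN/m; ΣN' = 384.2 kN/m; ΣW sinα = 139.2 kN/m
Resisting = 134.2 + 384.2·tan31.0° = 134.2 + 230.9 = 365.1 kN/m
FS = 365.1 / 139.2 = 2.623

FS = 2.62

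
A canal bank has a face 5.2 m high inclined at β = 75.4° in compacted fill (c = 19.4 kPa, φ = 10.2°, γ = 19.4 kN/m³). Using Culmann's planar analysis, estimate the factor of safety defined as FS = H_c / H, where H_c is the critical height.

FS = 1.26

H_c = (4c/γ) · sinβ cosφ / [1 − cos(β − φ)]
    = (4·19.4/19.4) · sin75.4°·cos10.2° / [1 − cos65.2°]
    = 4.000 · 0.9524 / 0.5805 = 6.56 m
FS = H_c / H = 6.56 / 5.2 = 1.262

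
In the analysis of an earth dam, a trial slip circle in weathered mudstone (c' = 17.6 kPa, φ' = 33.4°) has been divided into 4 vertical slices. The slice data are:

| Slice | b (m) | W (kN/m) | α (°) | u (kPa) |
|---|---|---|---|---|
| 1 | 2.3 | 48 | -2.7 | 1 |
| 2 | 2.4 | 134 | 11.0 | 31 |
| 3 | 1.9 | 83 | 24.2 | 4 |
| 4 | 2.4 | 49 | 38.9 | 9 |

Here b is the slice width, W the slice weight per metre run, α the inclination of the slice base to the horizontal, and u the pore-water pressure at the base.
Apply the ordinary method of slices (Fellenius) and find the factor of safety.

Ordinary method of slices: FS = Σ[c'·Δl_i + (W_i cosα_i − u_i·Δl_i)·tanφ'] / Σ W_i sinα_i, with Δl_i = b_i / cosα_i.
Slice 1: Δl = 2.3/cos(-2.7°) = 2.303 m; N'_1 = 48·cos(-2.7°) − 1·2.303 = 45.6; c'Δl = 40.52; W sinα = -2.3
Slice 2: Δl = 2.4/cos11.0° = 2.445 m; N'_2 = 134·cos11.0° − 31·2.445 = 55.7; c'Δl = 43.03; W sinα = 25.6
Slice 3: Δl = 1.9/cos24.2° = 2.083 m; N'_3 = 83·cos24.2° − 4·2.083 = 67.4; c'Δl = 36.66; W sinα = 34.0
Slice 4: Δl = 2.4/cos38.9° = 3.084 m; N'_4 = 49·cos38.9° − 9·3.084 = 10.4; c'Δl = 54.28; W sinα = 30.8
Σc'Δl = 174.5 kN/m; ΣN' = 179.1 kN/m; ΣW sinα = 88.1 kN/m
Resisting = 174.5 + 179.1·tan33.4° = 174.5 + 118.1 = 292.6 kN/m
FS = 292.6 / 88.1 = 3.321

FS = 3.32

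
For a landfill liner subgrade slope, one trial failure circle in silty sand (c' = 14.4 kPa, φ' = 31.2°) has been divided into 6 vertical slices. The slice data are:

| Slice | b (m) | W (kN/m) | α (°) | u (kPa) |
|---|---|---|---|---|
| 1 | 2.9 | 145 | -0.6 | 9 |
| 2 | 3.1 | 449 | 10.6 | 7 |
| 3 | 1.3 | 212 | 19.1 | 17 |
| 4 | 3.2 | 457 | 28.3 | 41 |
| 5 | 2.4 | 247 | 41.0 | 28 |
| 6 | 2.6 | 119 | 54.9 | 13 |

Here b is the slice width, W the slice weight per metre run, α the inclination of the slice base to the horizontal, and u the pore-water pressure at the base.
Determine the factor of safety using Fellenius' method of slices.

FS = 1.47

Ordinary method of slices: FS = Σ[c'·Δl_i + (W_i cosα_i − u_i·Δl_i)·tanφ'] / Σ W_i sinα_i, with Δl_i = b_i / cosα_i.
Slice 1: Δl = 2.9/cos(-0.6°) = 2.900 m; N'_1 = 145·cos(-0.6°) − 9·2.900 = 118.9; c'Δl = 41.76; W sinα = -1.5
Slice 2: Δl = 3.1/cos10.6° = 3.154 m; N'_2 = 449·cos10.6° − 7·3.154 = 419.3; c'Δl = 45.41; W sinα = 82.6
Slice 3: Δl = 1.3/cos19.1° = 1.376 m; N'_3 = 212·cos19.1° − 17·1.376 = 176.9; c'Δl = 19.81; W sinα = 69.4
Slice 4: Δl = 3.2/cos28.3° = 3.634 m; N'_4 = 457·cos28.3° − 41·3.634 = 253.4; c'Δl = 52.34; W sinα = 216.7
Slice 5: Δl = 2.4/cos41.0° = 3.180 m; N'_5 = 247·cos41.0° − 28·3.180 = 97.4; c'Δl = 45.79; W sinα = 162.0
Slice 6: Δl = 2.6/cos54.9° = 4.522 m; N'_6 = 119·cos54.9° − 13·4.522 = 9.6; c'Δl = 65.11; W sinα = 97.4
Σc'Δl = 270.2 kN/m; ΣN' = 1075.5 kN/m; ΣW sinα = 626.5 kN/m
Resisting = 270.2 + 1075.5·tan31.2° = 270.2 + 651.3 = 921.6 kN/m
FS = 921.6 / 626.5 = 1.471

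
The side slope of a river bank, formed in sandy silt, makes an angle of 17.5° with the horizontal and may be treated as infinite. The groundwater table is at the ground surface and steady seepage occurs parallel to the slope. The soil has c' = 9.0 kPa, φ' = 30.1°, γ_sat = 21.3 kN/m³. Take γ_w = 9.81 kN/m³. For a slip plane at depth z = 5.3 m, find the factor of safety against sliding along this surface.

FS = 1.27

With seepage parallel to the slope and the water table at the surface, the effective normal stress on the slip plane uses the buoyant unit weight γ' = γ_sat − γ_w while the driving shear stress uses γ_sat:
FS = [c' + γ' z cos²β tanφ'] / [γ_sat z sinβ cosβ]
γ' = 21.3 − 9.81 = 11.49 kN/m³
Numerator = 9.0 + 11.49·5.3·cos²17.5°·tan30.1° = 9.0 + 11.49·5.3·0.9096·0.5797 = 41.109 kPa
Denominator = 21.3·5.3·sin17.5°·cos17.5° = 21.3·5.3·0.3007·0.9537 = 32.376 kPa
FS = 41.109 / 32.376 = 1.270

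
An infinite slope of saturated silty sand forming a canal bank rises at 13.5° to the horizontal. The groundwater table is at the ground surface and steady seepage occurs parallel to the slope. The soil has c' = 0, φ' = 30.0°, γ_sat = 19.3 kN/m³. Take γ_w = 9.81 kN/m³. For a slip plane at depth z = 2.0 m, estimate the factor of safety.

With seepage parallel to the slope and the water table at the surface, the effective normal stress on the slip plane uses the buoyant unit weight γ' = γ_sat − γ_w while the driving shear stress uses γ_sat:
FS = [c' + γ' z cos²β tanφ'] / [γ_sat z sinβ cosβ]
(For c' = 0 this reduces to FS = (γ'/γ_sat)·tanφ'/tanβ.)
γ' = 19.3 − 9.81 = 9.49 kN/m³
Numerator = 0.0 + 9.49·2.0·cos²13.5°·tan30.0° = 0.0 + 9.49·2.0·0.9455·0.5774 = 10.361 kPa
Denominator = 19.3·2.0·sin13.5°·cos13.5° = 19.3·2.0·0.2334·0.9724 = 8.762 kPa
FS = 10.361 / 8.762 = 1.182

FS = 1.18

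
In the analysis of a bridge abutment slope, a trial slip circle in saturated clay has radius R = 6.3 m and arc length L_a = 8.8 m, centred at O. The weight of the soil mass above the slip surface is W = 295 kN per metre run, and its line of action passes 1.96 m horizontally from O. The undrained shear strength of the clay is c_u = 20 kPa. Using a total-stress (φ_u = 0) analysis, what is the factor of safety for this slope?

FS = 1.92

Taking moments about the centre O, the resisting moment is provided by the undrained shear strength acting along the arc:
M_R = c_u·L_a·R = 20·8.80·6.3 = 1108.8 kN·m/m
M_D = W·d = 295·1.96 = 578.2 kN·m/m
FS = M_R / M_D = 1108.8 / 578.2 = 1.918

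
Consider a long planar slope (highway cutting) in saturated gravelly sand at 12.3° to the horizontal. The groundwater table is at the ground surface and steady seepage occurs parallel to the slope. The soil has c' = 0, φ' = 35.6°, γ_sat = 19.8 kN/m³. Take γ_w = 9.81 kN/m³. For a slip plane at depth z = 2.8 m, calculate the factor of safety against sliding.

FS = 1.66

With seepage parallel to the slope and the water table at the surface, the effective normal stress on the slip plane uses the buoyant unit weight γ' = γ_sat − γ_w while the driving shear stress uses γ_sat:
FS = [c' + γ' z cos²β tanφ'] / [γ_sat z sinβ cosβ]
(For c' = 0 this reduces to FS = (γ'/γ_sat)·tanφ'/tanβ.)
γ' = 19.8 − 9.81 = 9.99 kN/m³
Numerator = 0.0 + 9.99·2.8·cos²12.3°·tan35.6° = 0.0 + 9.99·2.8·0.9546·0.7159 = 19.117 kPa
Denominator = 19.8·2.8·sin12.3°·cos12.3° = 19.8·2.8·0.2130·0.9770 = 11.539 kPa
FS = 19.117 / 11.539 = 1.657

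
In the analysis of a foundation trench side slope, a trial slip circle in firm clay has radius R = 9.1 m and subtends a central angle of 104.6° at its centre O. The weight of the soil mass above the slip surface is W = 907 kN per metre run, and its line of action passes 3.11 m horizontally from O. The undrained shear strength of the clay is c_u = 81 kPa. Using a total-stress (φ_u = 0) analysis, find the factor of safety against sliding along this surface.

Taking moments about the centre O, the resisting moment is provided by the undrained shear strength acting along the arc:
Arc length L_a = R·θ = 9.1·(104.6°·π/180) = 9.1·1.8256 = 16.61 m
M_R = c_u·L_a·R = 81·16.61·9.1 = 12245.5 kN·m/m
M_D = W·d = 907·3.11 = 2820.8 kN·m/m
FS = M_R / M_D = 12245.5 / 2820.8 = 4.341

FS = 4.34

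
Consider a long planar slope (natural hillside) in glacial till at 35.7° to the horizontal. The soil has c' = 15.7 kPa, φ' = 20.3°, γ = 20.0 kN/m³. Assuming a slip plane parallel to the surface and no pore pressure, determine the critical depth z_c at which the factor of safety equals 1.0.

z_c = 3.41 m

Setting FS = 1.00 in FS = [c' + γz cos²β tanφ'] / [γz sinβ cosβ] and solving for z:
z = c' / [γ cosβ (FS·sinβ − cosβ·tanφ')]
  = 15.7 / [20.0·cos35.7°·(1.00·sin35.7° − cos35.7°·tan20.3°)]
  = 15.7 / [20.0·0.8121·(1.00·0.5835 − 0.8121·0.3699)]
  = 15.7 / 4.5987 = 3.414 m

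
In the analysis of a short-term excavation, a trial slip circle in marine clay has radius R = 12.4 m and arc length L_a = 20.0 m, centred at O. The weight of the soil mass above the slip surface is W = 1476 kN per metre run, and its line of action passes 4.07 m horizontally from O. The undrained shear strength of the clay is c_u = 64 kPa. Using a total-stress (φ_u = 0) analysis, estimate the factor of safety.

Taking moments about the centre O, the resisting moment is provided by the undrained shear strength acting along the arc:
M_R = c_u·L_a·R = 64·20.00·12.4 = 15872.0 kN·m/m
M_D = W·d = 1476·4.07 = 6007.3 kN·m/m
FS = M_R / M_D = 15872.0 / 6007.3 = 2.642

FS = 2.64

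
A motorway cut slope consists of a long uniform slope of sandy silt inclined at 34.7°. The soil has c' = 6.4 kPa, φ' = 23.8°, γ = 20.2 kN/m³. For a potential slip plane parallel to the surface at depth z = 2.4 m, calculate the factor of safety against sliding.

FS = 0.92

For an infinite slope with a slip plane parallel to the surface (no pore pressure): FS = [c' + γz cos²β tanφ'] / [γz sinβ cosβ].
γz = 20.2·2.4 = 48.48 kN/m²
Numerator = 6.4 + 48.48·cos²34.7°·tan23.8° = 6.4 + 48.48·0.6759·0.4411 = 20.853 kPa
Denominator = 48.48·sin34.7°·cos34.7° = 48.48·0.5693·0.8221 = 22.690 kPa
FS = 20.853 / 22.690 = 0.919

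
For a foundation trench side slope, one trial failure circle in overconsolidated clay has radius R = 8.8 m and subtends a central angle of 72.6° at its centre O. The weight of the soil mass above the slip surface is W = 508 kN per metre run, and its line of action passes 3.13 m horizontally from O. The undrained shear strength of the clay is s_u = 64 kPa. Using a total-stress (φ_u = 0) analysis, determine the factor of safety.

Taking moments about the centre O, the resisting moment is provided by the undrained shear strength acting along the arc:
Arc length L_a = R·θ = 8.8·(72.6°·π/180) = 8.8·1.2671 = 11.15 m
M_R = s_u·L_a·R = 64·11.15·8.8 = 6280.0 kN·m/m
M_D = W·d = 508·3.13 = 1590.0 kN·m/m
FS = M_R / M_D = 6280.0 / 1590.0 = 3.950

FS = 3.95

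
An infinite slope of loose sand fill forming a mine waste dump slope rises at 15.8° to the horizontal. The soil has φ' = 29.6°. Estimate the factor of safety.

For a dry cohesionless infinite slope the factor of safety is FS = tanφ' / tanβ.
FS = tan29.6° / tan15.8° = 0.5681 / 0.2830 = 2.008

FS = 2.01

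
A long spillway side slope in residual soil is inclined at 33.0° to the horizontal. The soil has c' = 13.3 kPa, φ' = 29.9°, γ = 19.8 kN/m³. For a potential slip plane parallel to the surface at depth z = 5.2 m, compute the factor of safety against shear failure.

FS = 1.17

For an infinite slope with a slip plane parallel to the surface (no pore pressure): FS = [c' + γz cos²β tanφ'] / [γz sinβ cosβ].
γz = 19.8·5.2 = 102.96 kN/m²
Numerator = 13.3 + 102.96·cos²33.0°·tan29.9° = 13.3 + 102.96·0.7034·0.5750 = 54.943 kPa
Denominator = 102.96·sin33.0°·cos33.0° = 102.96·0.5446·0.8387 = 47.029 kPa
FS = 54.943 / 47.029 = 1.168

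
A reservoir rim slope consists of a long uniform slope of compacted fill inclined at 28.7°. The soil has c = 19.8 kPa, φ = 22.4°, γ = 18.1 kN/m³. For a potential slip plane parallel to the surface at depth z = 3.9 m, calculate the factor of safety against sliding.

For an infinite slope with a slip plane parallel to the surface (no pore pressure): FS = [c + γz cos²β tanφ] / [γz sinβ cosβ].
γz = 18.1·3.9 = 70.59 kN/m²
Numerator = 19.8 + 70.59·cos²28.7°·tan22.4° = 19.8 + 70.59·0.7694·0.4122 = 42.185 kPa
Denominator = 70.59·sin28.7°·cos28.7° = 70.59·0.4802·0.8771 = 29.734 kPa
FS = 42.185 / 29.734 = 1.419

FS = 1.42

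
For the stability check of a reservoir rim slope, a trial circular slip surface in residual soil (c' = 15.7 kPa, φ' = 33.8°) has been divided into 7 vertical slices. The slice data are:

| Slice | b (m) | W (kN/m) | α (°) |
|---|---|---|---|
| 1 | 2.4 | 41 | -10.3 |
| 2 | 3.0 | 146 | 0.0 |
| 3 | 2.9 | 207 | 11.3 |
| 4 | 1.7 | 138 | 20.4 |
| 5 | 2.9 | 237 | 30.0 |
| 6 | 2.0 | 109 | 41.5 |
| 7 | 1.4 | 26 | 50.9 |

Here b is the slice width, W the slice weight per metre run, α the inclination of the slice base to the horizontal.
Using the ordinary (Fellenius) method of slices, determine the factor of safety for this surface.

Ordinary method of slices: FS = Σ[c'·Δl_i + (W_i cosα_i)·tanφ'] / Σ W_i sinα_i, with Δl_i = b_i / cosα_i.
Slice 1: Δl = 2.4/cos(-10.3°) = 2.439 m; N'_1 = 41·cos(-10.3°) = 40.3; c'Δl = 38.30; W sinα = -7.3
Slice 2: Δl = 3.0/cos0.0° = 3.000 m; N'_2 = 146·cos0.0° = 146.0; c'Δl = 47.10; W sinα = 0.0
Slice 3: Δl = 2.9/cos11.3° = 2.957 m; N'_3 = 207·cos11.3° = 203.0; c'Δl = 46.43; W sinα = 40.6
Slice 4: Δl = 1.7/cos20.4° = 1.814 m; N'_4 = 138·cos20.4° = 129.3; c'Δl = 28.48; W sinα = 48.1
Slice 5: Δl = 2.9/cos30.0° = 3.349 m; N'_5 = 237·cos30.0° = 205.2; c'Δl = 52.57; W sinα = 118.5
Slice 6: Δl = 2.0/cos41.5° = 2.670 m; N'_6 = 109·cos41.5° = 81.6; c'Δl = 41.93; W sinα = 72.2
Slice 7: Δl = 1.4/cos50.9° = 2.220 m; N'_7 = 26·cos50.9° = 16.4; c'Δl = 34.85; W sinα = 20.2
Σc'Δl = 289.7 kN/m; ΣN' = 822.0 kN/m; ΣW sinα = 292.2 kN/m
Resisting = 289.7 + 822.0·tan33.8° = 289.7 + 550.2 = 839.9 kN/m
FS = 839.9 / 292.2 = 2.874

FS = 2.87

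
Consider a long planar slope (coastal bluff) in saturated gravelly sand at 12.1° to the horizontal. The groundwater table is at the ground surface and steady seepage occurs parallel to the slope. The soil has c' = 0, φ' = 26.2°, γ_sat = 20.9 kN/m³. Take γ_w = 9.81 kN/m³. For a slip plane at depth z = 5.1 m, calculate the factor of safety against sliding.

With seepage parallel to the slope and the water table at the surface, the effective normal stress on the slip plane uses the buoyant unit weight γ' = γ_sat − γ_w while the driving shear stress uses γ_sat:
FS = [c' + γ' z cos²β tanφ'] / [γ_sat z sinβ cosβ]
(For c' = 0 this reduces to FS = (γ'/γ_sat)·tanφ'/tanβ.)
γ' = 20.9 − 9.81 = 11.09 kN/m³
Numerator = 0.0 + 11.09·5.1·cos²12.1°·tan26.2° = 0.0 + 11.09·5.1·0.9561·0.4921 = 26.608 kPa
Denominator = 20.9·5.1·sin12.1°·cos12.1° = 20.9·5.1·0.2096·0.9778 = 21.847 kPa
FS = 26.608 / 21.847 = 1.218

FS = 1.22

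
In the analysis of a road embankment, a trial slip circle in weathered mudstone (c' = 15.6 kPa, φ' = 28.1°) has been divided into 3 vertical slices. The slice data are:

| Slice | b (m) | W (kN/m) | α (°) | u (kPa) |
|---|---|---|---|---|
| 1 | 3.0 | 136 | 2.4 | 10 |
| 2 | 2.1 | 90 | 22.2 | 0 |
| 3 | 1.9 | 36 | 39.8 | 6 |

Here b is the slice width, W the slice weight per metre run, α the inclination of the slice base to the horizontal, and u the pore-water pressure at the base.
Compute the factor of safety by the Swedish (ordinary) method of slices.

Ordinary method of slices: FS = Σ[c'·Δl_i + (W_i cosα_i − u_i·Δl_i)·tanφ'] / Σ W_i sinα_i, with Δl_i = b_i / cosα_i.
Slice 1: Δl = 3.0/cos2.4° = 3.003 m; N'_1 = 136·cos2.4° − 10·3.003 = 105.9; c'Δl = 46.84; W sinα = 5.7
Slice 2: Δl = 2.1/cos22.2° = 2.268 m; N'_2 = 90·cos22.2° − 0·2.268 = 83.3; c'Δl = 35.38; W sinα = 34.0
Slice 3: Δl = 1.9/cos39.8° = 2.473 m; N'_3 = 36·cos39.8° − 6·2.473 = 12.8; c'Δl = 38.58; W sinα = 23.0
Σc'Δl = 120.8 kN/m; ΣN' = 202.0 kN/m; ΣW sinα = 62.7 kN/m
Resisting = 120.8 + 202.0·tan28.1° = 120.8 + 107.9 = 228.7 kN/m
FS = 228.7 / 62.7 = 3.644

FS = 3.64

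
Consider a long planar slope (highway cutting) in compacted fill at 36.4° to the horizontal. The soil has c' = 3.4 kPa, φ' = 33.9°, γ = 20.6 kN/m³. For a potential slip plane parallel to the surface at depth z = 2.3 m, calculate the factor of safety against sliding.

For an infinite slope with a slip plane parallel to the surface (no pore pressure): FS = [c' + γz cos²β tanφ'] / [γz sinβ cosβ].
γz = 20.6·2.3 = 47.38 kN/m²
Numerator = 3.4 + 47.38·cos²36.4°·tan33.9° = 3.4 + 47.38·0.6479·0.6720 = 24.026 kPa
Denominator = 47.38·sin36.4°·cos36.4° = 47.38·0.5934·0.8049 = 22.631 kPa
FS = 24.026 / 22.631 = 1.062

FS = 1.06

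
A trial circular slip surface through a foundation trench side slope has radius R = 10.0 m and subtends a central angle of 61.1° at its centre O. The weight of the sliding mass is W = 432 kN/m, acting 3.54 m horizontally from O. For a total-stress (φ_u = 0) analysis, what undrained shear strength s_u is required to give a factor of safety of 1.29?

s_u = 18.5 kPa

FS = s_u·L_a·R / (W·d), so s_u = FS·W·d / (L_a·R).
Arc length L_a = R·θ = 10.0·(61.1°·π/180) = 10.0·1.0664 = 10.66 m
s_u = 1.29·432·3.54 / (10.66·10.0) = 1972.8 / 106.64 = 18.50 kPa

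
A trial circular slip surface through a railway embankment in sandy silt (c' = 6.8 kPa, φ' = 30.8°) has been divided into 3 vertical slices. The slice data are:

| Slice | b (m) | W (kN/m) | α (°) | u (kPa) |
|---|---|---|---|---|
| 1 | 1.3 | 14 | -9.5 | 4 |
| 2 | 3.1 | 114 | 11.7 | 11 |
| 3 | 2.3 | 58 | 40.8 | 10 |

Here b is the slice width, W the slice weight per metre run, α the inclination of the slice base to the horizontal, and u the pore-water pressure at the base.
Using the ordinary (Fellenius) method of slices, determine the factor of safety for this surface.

FS = 1.88

Ordinary method of slices: FS = Σ[c'·Δl_i + (W_i cosα_i − u_i·Δl_i)·tanφ'] / Σ W_i sinα_i, with Δl_i = b_i / cosα_i.
Slice 1: Δl = 1.3/cos(-9.5°) = 1.318 m; N'_1 = 14·cos(-9.5°) − 4·1.318 = 8.5; c'Δl = 8.96; W sinα = -2.3
Slice 2: Δl = 3.1/cos11.7° = 3.166 m; N'_2 = 114·cos11.7° − 11·3.166 = 76.8; c'Δl = 21.53; W sinα = 23.1
Slice 3: Δl = 2.3/cos40.8° = 3.038 m; N'_3 = 58·cos40.8° − 10·3.038 = 13.5; c'Δl = 20.66; W sinα = 37.9
Σc'Δl = 51.2 kN/m; ΣN' = 98.9 kN/m; ΣW sinα = 58.7 kN/m
Resisting = 51.2 + 98.9·tan30.8° = 51.2 + 58.9 = 110.1 kN/m
FS = 110.1 / 58.7 = 1.875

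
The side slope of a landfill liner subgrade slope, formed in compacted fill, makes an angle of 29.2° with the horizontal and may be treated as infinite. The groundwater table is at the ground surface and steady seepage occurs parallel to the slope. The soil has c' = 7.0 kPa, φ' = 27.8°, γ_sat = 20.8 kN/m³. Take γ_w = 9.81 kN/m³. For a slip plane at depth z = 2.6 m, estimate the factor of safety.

With seepage parallel to the slope and the water table at the surface, the effective normal stress on the slip plane uses the buoyant unit weight γ' = γ_sat − γ_w while the driving shear stress uses γ_sat:
FS = [c' + γ' z cos²β tanφ'] / [γ_sat z sinβ cosβ]
γ' = 20.8 − 9.81 = 10.99 kN/m³
Numerator = 7.0 + 10.99·2.6·cos²29.2°·tan27.8° = 7.0 + 10.99·2.6·0.7620·0.5272 = 18.480 kPa
Denominator = 20.8·2.6·sin29.2°·cos29.2° = 20.8·2.6·0.4879·0.8729 = 23.031 kPa
FS = 18.480 / 23.031 = 0.802

FS = 0.80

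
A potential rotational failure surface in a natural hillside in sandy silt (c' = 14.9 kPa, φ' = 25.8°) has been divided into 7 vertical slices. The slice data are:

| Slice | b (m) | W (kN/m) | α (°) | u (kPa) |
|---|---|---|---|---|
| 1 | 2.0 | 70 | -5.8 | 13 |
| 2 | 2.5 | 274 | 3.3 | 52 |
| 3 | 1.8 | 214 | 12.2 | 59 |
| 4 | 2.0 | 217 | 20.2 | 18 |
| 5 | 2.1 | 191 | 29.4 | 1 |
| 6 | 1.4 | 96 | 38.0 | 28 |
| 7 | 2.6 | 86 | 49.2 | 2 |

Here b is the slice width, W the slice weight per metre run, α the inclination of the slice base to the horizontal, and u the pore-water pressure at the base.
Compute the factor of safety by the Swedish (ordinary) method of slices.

Ordinary method of slices: FS = Σ[c'·Δl_i + (W_i cosα_i − u_i·Δl_i)·tanφ'] / Σ W_i sinα_i, with Δl_i = b_i / cosα_i.
Slice 1: Δl = 2.0/cos(-5.8°) = 2.010 m; N'_1 = 70·cos(-5.8°) − 13·2.010 = 43.5; c'Δl = 29.95; W sinα = -7.1
Slice 2: Δl = 2.5/cos3.3° = 2.504 m; N'_2 = 274·cos3.3° − 52·2.504 = 143.3; c'Δl = 37.31; W sinα = 15.8
Slice 3: Δl = 1.8/cos12.2° = 1.842 m; N'_3 = 214·cos12.2° − 59·1.842 = 100.5; c'Δl = 27.44; W sinα = 45.2
Slice 4: Δl = 2.0/cos20.2° = 2.131 m; N'_4 = 217·cos20.2° − 18·2.131 = 165.3; c'Δl = 31.75; W sinα = 74.9
Slice 5: Δl = 2.1/cos29.4° = 2.410 m; N'_5 = 191·cos29.4° − 1·2.410 = 164.0; c'Δl = 35.92; W sinα = 93.8
Slice 6: Δl = 1.4/cos38.0° = 1.777 m; N'_6 = 96·cos38.0° − 28·1.777 = 25.9; c'Δl = 26.47; W sinα = 59.1
Slice 7: Δl = 2.6/cos49.2° = 3.979 m; N'_7 = 86·cos49.2° − 2·3.979 = 48.2; c'Δl = 59.29; W sinα = 65.1
Σc'Δl = 248.1 kN/m; ΣN' = 690.8 kN/m; ΣW sinα = 346.8 kN/m
Resisting = 248.1 + 690.8·tan25.8° = 248.1 + 333.9 = 582.1 kN/m
FS = 582.1 / 346.8 = 1.678

FS = 1.68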